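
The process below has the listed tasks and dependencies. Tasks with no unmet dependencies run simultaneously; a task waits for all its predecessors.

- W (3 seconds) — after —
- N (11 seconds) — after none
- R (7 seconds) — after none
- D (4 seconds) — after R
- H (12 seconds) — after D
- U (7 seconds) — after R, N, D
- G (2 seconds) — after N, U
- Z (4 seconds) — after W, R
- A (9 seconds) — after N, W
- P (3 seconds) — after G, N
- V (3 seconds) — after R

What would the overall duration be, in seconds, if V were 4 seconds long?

23

Actual critical path: N→U→G→P = 11+7+2+3 = 23 ⇒ 23 seconds.
V has 13 seconds of float (longest path through it is 10).
That remains the longest chain; total 23 seconds.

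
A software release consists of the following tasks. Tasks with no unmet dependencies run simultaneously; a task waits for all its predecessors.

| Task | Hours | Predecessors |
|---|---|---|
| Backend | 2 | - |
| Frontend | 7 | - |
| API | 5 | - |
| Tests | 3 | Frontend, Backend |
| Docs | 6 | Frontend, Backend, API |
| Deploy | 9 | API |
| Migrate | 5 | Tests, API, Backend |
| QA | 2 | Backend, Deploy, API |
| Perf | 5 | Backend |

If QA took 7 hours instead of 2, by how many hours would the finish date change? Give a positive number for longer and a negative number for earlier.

As given, the longest chain is API→Deploy→QA = 5+9+2 = 16, so the finish is 16 hours.
QA lies on that path, so at 7 hours the path becomes 21 hours.
That remains the longest chain; total 21 hours.
Change in finish: 21 − 16 = +5 hours.

5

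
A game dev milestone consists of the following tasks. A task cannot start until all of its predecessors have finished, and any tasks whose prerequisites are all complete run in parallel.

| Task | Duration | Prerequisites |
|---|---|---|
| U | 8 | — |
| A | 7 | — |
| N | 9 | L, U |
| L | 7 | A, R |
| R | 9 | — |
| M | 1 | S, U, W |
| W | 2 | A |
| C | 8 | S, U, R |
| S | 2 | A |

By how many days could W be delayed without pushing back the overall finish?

15

R→L→N = 9+7+9 = 25 sets the makespan at 25 days.
The longest chain containing W totals 10 days.
So W can slip 24 − 9 = 15 days.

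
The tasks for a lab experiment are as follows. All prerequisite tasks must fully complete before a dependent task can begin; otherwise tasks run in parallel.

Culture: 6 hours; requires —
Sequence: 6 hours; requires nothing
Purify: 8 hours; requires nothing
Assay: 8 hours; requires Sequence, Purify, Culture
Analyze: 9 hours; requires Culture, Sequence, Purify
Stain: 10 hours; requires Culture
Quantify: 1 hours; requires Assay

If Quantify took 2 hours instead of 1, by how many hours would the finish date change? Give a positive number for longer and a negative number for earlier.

The binding path is Purify→Assay→Quantify = 8+8+1 = 17; finish at 17 hours.
Quantify lies on that path, so at 2 hours the path becomes 18 hours.
No other chain overtakes it, so the finish is 18 hours.
Change in finish: 18 − 17 = +1 hours.

1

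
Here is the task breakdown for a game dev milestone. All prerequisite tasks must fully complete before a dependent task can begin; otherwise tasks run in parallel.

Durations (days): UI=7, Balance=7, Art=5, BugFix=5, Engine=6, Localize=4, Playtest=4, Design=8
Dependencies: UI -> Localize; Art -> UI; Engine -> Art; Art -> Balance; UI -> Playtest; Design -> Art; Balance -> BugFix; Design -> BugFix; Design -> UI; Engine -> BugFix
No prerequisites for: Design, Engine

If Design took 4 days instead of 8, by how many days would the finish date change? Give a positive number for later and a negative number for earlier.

Actual critical path: Design→Art→Balance→BugFix = 8+5+7+5 = 25 ⇒ 25 days.
Since Design is critical, the -4 change carries straight to that chain (now 21 days).
New critical path: Engine→Art→Balance→BugFix = 6+5+7+5 = 23 ⇒ 23 days.
Change in finish: 23 − 25 = -2 days.

-2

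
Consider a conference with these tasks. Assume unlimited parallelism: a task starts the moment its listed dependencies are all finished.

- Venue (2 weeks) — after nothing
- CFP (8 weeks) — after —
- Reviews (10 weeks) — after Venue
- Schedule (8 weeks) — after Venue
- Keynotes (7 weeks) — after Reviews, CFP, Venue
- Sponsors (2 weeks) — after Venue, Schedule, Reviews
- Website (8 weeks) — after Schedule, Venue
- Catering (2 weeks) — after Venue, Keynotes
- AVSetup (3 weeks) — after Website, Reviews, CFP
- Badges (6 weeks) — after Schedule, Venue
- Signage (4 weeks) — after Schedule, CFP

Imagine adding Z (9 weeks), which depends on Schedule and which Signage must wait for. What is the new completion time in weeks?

Originally the job takes 21 weeks.
With Z inserted, Signage now waits for max(Schedule, CFP, Z).
New critical path: Venue→Schedule→Z→Signage = 2+8+9+4 = 23 ⇒ 23 weeks.

23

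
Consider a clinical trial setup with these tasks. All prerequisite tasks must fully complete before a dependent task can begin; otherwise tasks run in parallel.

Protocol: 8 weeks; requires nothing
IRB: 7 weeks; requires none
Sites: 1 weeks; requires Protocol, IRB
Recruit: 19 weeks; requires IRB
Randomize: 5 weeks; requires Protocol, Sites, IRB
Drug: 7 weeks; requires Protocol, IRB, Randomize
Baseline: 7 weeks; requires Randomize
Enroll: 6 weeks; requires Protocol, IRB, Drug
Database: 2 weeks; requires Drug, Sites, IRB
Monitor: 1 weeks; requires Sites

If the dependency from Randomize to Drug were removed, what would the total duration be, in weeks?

Original critical path: Protocol→Sites→Randomize→Drug→Enroll = 8+1+5+7+6 = 27 ⇒ 27 weeks.
Without Randomize→Drug, Drug's earliest start moves from 14 to 8.
New critical path: IRB→Recruit = 7+19 = 26 ⇒ 26 weeks.

26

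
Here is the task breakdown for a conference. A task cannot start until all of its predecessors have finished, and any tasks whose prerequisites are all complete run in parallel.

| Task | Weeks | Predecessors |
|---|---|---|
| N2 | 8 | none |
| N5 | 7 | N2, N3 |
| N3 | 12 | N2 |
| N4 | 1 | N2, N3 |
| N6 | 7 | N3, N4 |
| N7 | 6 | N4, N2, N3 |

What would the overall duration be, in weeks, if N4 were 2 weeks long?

29

The binding path is N2→N3→N4→N6 = 8+12+1+7 = 28; finish at 28 weeks.
N4 is on the critical path; changing it to 2 makes that path 29 weeks.
That remains the longest chain; total 29 weeks.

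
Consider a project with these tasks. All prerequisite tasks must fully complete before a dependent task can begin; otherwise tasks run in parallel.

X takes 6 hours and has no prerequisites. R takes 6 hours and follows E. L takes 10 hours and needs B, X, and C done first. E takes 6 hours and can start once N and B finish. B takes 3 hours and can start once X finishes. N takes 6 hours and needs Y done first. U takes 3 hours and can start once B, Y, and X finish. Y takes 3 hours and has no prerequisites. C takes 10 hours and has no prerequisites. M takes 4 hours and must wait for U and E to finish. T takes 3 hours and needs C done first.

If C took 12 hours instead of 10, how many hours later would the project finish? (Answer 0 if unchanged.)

Critical path before the change: X→B→E→R = 6+3+6+6 = 21 giving 21 hours.
C is off the critical path — its longest chain is 20 hours, giving 1 of slack.
New critical path: C→L = 12+10 = 22 ⇒ 22 hours.
Change in finish: 22 − 21 = +1 hours.

1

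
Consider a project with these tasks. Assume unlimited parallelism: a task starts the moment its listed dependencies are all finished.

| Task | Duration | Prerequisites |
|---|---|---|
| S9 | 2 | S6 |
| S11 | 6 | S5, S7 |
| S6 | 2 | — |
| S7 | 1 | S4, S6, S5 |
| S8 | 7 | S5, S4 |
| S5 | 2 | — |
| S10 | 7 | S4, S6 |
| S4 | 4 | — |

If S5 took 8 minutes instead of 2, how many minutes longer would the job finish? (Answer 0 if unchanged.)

The binding path is S4→S7→S11 = 4+1+6 = 11; finish at 11 minutes.
S5 has 2 minutes of float (longest path through it is 9).
New critical path: S5→S7→S11 = 8+1+6 = 15 ⇒ 15 minutes.
Change in finish: 15 − 11 = +4 minutes.

4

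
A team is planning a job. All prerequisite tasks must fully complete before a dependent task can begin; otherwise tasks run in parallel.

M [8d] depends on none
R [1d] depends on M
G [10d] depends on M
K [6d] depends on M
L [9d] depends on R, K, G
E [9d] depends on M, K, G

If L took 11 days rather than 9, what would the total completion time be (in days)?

29

Actual critical path: M→G→L = 8+10+9 = 27 ⇒ 27 days.
L is on the critical path; changing it to 11 makes that path 29 days.
That remains the longest chain; total 29 days.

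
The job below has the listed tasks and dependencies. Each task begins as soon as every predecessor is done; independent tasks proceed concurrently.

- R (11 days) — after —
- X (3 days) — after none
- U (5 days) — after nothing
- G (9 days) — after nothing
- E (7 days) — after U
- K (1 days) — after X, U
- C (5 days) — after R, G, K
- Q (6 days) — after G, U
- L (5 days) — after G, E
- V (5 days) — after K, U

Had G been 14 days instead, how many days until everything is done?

20

The binding path is U→E→L = 5+7+5 = 17; finish at 17 days.
G has 2 days of float (longest path through it is 15).
Now G→Q = 14+6 = 20 is longest, so the finish becomes 20 days.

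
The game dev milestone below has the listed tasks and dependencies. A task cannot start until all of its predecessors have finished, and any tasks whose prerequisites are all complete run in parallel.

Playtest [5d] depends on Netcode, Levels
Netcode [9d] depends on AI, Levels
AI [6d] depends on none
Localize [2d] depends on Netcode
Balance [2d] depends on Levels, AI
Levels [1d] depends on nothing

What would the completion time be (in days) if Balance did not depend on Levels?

Original critical path: AI→Netcode→Playtest = 6+9+5 = 20 ⇒ 20 days.
Dropping Levels→Balance doesn't change Balance's earliest start (6); another predecessor still binds.
After: AI→Netcode→Playtest = 6+9+5 = 20 → 20 days.

20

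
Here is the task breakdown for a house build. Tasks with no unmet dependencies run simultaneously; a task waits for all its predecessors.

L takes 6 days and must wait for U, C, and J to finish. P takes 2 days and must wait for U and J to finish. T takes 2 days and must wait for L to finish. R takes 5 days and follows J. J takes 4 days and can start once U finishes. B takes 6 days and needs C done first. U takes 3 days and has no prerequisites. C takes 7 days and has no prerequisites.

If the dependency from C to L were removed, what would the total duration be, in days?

Before: longest chain U→J→L→T = 3+4+6+2 = 15, finish 15.
Dropping C→L doesn't change L's earliest start (7); another predecessor still binds.
After: U→J→L→T = 3+4+6+2 = 15 → 15 days.

15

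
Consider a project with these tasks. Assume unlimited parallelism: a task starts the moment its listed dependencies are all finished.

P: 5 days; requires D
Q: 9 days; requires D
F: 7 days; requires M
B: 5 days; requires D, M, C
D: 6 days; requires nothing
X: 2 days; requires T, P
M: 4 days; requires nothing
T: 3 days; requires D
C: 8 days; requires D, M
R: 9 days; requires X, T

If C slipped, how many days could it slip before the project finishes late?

D→P→X→R = 6+5+2+9 = 22 sets the makespan at 22 days.
Longest path through C: 19 days (earliest finish 14, latest finish 17).
Slack of C = 9 − 6 = 3 days.

3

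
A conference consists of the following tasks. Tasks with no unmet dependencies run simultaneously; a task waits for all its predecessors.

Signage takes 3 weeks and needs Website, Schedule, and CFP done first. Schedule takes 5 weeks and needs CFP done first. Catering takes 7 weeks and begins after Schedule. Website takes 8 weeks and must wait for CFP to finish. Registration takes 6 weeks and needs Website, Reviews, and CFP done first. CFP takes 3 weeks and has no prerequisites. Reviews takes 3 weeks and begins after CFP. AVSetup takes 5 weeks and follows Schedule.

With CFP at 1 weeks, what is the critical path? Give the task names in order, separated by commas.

Baseline: CFP→Website→Registration = 3+8+6 = 17 → 17 weeks.
Since CFP is critical, the -2 change carries straight to that chain (now 15 weeks).
No other chain overtakes it, so the finish is 15 weeks.

CFP, Website, Registration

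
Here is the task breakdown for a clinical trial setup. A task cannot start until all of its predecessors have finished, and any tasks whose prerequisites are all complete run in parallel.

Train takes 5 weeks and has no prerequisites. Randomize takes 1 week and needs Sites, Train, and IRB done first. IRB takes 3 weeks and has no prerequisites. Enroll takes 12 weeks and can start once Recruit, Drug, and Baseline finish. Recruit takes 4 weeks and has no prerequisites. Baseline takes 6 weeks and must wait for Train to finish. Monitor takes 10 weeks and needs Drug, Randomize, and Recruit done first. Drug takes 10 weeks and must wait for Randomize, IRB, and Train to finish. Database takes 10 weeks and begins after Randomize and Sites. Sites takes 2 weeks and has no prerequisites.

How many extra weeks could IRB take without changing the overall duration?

2

The longest chain is Train→Randomize→Drug→Enroll = 5+1+10+12 = 28; overall finish 28 weeks.
Longest path through IRB: 26 weeks (earliest finish 3, latest finish 5).
Slack of IRB = 2 − 0 = 2 weeks.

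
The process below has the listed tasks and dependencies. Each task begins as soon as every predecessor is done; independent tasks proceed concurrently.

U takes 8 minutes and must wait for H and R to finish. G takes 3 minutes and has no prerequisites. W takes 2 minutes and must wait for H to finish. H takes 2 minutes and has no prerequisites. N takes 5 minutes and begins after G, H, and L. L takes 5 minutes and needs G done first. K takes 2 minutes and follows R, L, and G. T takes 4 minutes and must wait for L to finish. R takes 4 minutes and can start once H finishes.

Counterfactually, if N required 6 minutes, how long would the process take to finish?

Critical path before the change: H→R→U = 2+4+8 = 14 giving 14 minutes.
N is off the critical path — its longest chain is 13 minutes, giving 1 of slack.
That remains the longest chain; total 14 minutes.

14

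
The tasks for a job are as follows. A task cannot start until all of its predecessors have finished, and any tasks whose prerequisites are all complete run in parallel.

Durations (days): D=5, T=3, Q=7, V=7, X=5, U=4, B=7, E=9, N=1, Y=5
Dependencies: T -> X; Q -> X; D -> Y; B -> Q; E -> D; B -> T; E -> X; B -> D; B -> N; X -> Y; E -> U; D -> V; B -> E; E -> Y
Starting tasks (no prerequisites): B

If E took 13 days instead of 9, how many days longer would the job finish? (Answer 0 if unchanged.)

The binding path is B→E→D→V = 7+9+5+7 = 28; finish at 28 days.
E lies on that path, so at 13 days the path becomes 32 days.
No other chain overtakes it, so the finish is 32 days.
Change in finish: 32 − 28 = +4 days.

4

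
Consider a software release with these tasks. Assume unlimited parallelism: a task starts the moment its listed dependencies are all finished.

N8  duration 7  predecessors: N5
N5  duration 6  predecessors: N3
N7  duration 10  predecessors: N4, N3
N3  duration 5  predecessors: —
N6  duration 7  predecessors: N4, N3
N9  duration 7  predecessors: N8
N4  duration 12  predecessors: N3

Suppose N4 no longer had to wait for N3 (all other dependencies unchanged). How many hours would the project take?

With the dependency in place, N3→N4→N7 = 5+12+10 = 27 sets the finish at 27 hours.
Without N3→N4, N4's earliest start moves from 5 to 0.
After: N3→N5→N8→N9 = 5+6+7+7 = 25 → 25 hours.

25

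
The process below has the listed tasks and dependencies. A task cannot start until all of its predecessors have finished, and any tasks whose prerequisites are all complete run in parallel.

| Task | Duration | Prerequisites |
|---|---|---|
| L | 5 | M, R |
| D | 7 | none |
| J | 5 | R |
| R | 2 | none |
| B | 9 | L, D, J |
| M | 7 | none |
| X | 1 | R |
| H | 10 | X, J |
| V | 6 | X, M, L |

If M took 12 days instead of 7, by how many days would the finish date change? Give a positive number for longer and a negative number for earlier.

5

Critical path before the change: M→L→B = 7+5+9 = 21 giving 21 days.
M is on the critical path; changing it to 12 makes that path 26 days.
The critical path is still M→L→B; finish is now 26 days.
Change in finish: 26 − 21 = +5 days.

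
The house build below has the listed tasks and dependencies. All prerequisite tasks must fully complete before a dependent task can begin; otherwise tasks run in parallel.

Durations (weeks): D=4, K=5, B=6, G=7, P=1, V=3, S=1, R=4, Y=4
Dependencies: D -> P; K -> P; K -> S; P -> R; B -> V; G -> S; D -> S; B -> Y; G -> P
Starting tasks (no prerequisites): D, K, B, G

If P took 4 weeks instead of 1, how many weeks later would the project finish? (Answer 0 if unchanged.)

Actual critical path: G→P→R = 7+1+4 = 12 ⇒ 12 weeks.
P lies on that path, so at 4 weeks the path becomes 15 weeks.
The critical path is still G→P→R; finish is now 15 weeks.
Change in finish: 15 − 12 = +3 weeks.

3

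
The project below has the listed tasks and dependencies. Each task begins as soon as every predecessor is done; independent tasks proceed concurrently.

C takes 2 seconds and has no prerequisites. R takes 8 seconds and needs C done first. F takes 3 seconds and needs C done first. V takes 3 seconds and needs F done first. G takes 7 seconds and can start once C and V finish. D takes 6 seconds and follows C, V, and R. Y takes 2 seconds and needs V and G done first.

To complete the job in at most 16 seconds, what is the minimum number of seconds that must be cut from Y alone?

1

Current finish: 17 seconds; target: 16.
Y is on every critical path, so each second cut from Y cuts the finish by one (this holds down to a finish of 16).
Need 17 − 16 = 1 second off Y → Y becomes 1 second, finish becomes 16.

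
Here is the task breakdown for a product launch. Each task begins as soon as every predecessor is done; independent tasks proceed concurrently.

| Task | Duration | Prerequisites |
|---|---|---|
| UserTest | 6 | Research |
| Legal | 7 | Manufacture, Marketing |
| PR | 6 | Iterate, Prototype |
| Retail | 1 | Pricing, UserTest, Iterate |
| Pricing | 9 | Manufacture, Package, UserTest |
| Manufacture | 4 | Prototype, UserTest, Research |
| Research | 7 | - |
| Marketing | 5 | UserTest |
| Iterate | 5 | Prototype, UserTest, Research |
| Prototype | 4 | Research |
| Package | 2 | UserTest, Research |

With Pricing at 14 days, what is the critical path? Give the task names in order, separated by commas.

As given, the longest chain is Research→UserTest→Manufacture→Pricing→Retail = 7+6+4+9+1 = 27, so the finish is 27 days.
Pricing is on the critical path; changing it to 14 makes that path 32 days.
The critical path is still Research→UserTest→Manufacture→Pricing→Retail; finish is now 32 days.

Research, UserTest, Manufacture, Pricing, Retail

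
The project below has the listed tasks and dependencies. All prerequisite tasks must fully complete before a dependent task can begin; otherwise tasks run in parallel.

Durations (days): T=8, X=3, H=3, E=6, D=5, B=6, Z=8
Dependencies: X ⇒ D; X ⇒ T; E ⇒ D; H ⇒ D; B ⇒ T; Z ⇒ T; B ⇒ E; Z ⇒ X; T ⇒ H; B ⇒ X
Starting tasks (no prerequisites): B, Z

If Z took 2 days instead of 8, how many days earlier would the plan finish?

2

As given, the longest chain is Z→X→T→H→D = 8+3+8+3+5 = 27, so the finish is 27 days.
Since Z is critical, the -6 change carries straight to that chain (now 21 days).
New critical path: B→X→T→H→D = 6+3+8+3+5 = 25 ⇒ 25 days.
Change in finish: 25 − 27 = -2 days.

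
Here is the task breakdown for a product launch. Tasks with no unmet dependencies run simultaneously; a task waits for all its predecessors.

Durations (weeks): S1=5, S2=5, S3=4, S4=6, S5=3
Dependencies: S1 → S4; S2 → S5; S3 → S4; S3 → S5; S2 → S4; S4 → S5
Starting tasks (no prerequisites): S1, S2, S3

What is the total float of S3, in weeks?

1

S1→S4→S5 = 5+6+3 = 14 sets the makespan at 14 weeks.
Longest path through S3: 13 weeks (earliest finish 4, latest finish 5).
So S3 can slip 5 − 4 = 1 week.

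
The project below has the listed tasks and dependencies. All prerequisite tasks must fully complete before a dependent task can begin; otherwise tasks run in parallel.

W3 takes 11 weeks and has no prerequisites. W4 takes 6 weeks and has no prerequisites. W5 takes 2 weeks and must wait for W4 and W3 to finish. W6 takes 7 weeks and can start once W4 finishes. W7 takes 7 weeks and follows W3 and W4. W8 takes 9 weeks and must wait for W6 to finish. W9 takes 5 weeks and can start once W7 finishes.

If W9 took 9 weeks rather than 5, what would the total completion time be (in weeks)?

Critical path before the change: W3→W7→W9 = 11+7+5 = 23 giving 23 weeks.
W9 lies on that path, so at 9 weeks the path becomes 27 weeks.
No other chain overtakes it, so the finish is 27 weeks.

27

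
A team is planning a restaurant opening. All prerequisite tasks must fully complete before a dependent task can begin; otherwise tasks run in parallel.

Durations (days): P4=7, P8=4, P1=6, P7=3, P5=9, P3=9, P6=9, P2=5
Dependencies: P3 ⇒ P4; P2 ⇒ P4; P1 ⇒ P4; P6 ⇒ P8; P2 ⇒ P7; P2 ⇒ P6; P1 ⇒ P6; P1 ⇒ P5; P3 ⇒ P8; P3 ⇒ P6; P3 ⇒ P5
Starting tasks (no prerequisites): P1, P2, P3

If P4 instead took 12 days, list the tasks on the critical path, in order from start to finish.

P3, P6, P8

Baseline: P3→P6→P8 = 9+9+4 = 22 → 22 days.
The longest path through P4 is only 16 days, so P4 has float 6.
No other chain overtakes it, so the finish is 22 days.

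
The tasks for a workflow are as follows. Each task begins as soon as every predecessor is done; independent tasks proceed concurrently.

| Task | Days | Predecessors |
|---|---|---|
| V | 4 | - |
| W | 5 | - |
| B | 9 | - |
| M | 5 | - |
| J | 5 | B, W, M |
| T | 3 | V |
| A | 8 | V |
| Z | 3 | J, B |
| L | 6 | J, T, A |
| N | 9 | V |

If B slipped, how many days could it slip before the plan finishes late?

The longest chain is B→J→L = 9+5+6 = 20; overall finish 20 days.
Longest path through B: 20 days (earliest finish 9, latest finish 9).
Float = 20 − 20 = 0.

0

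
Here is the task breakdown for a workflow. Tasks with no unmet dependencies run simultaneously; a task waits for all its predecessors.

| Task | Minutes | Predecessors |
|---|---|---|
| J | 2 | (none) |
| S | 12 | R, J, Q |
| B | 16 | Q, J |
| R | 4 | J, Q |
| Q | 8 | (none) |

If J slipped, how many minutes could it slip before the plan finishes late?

Q→R→S = 8+4+12 = 24 sets the makespan at 24 minutes.
The longest chain containing J totals 18 minutes.
Slack of J = 6 − 0 = 6 minutes.

6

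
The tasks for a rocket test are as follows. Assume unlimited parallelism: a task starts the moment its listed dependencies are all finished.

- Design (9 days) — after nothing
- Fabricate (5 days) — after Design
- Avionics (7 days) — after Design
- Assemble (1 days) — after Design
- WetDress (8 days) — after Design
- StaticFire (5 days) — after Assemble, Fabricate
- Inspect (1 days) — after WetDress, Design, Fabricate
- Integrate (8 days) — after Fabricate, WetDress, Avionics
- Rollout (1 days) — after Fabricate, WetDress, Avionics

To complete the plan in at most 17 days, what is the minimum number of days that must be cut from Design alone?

Current finish: 25 days; target: 17.
Design is on every critical path, so each day cut from Design cuts the finish by one (this holds down to a finish of 17).
Need 25 − 17 = 8 days off Design → Design becomes 1 day, finish becomes 17.

8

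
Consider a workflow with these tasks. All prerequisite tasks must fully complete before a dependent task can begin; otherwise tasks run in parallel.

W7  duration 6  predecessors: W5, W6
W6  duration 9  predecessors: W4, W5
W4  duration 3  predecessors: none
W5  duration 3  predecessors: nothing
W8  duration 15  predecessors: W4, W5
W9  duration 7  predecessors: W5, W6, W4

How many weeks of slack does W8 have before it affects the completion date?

W4→W6→W9 = 3+9+7 = 19 sets the makespan at 19 weeks.
W8 finishes as early as 18 and must finish by 19.
Slack of W8 = 4 − 3 = 1 week.

1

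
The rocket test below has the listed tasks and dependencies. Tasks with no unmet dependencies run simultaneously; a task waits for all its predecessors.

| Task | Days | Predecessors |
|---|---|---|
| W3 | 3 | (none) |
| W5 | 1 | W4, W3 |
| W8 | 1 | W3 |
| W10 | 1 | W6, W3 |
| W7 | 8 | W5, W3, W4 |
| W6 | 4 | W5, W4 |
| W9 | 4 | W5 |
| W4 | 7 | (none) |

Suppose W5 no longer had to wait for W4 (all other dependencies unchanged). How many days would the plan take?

15

Before: longest chain W4→W5→W7 = 7+1+8 = 16, finish 16.
Without W4→W5, W5's earliest start moves from 7 to 3.
The longest chain is now W4→W7 = 7+8 = 15, so the plan takes 15 days.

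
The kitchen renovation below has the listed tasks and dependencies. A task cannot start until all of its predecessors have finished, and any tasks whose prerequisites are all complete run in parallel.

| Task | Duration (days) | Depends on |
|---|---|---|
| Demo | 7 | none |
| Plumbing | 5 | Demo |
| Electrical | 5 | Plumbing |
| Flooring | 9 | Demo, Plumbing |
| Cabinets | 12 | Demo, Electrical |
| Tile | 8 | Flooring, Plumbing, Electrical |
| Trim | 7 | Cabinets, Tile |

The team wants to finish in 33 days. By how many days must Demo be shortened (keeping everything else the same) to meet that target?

Current finish: 36 days; target: 33.
Demo is on every critical path, so each day cut from Demo cuts the finish by one (this holds down to a finish of 30).
Need 36 − 33 = 3 days off Demo → Demo becomes 4 days, finish becomes 33.

3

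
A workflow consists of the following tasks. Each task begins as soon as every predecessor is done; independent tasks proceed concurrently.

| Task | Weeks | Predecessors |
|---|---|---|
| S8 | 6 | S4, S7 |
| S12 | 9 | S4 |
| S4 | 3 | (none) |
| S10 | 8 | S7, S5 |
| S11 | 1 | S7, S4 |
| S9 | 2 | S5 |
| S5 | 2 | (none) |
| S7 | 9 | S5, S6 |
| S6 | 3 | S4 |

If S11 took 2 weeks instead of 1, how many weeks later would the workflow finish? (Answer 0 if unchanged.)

The binding path is S4→S6→S7→S10 = 3+3+9+8 = 23; finish at 23 weeks.
S11 is off the critical path — its longest chain is 16 weeks, giving 7 of slack.
No other chain overtakes it, so the finish is 23 weeks.
Change in finish: 23 − 23 = +0 weeks.

0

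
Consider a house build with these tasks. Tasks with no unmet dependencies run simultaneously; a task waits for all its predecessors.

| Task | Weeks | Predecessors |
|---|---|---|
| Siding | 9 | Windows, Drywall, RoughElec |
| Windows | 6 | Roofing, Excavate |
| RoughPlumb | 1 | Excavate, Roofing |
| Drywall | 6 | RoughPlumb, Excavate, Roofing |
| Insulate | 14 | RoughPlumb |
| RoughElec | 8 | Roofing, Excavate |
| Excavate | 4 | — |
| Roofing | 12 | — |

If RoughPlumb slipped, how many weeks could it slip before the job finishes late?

1

Roofing→RoughElec→Siding = 12+8+9 = 29 sets the makespan at 29 weeks.
RoughPlumb finishes as early as 13 and must finish by 14.
Float = 29 − 28 = 1.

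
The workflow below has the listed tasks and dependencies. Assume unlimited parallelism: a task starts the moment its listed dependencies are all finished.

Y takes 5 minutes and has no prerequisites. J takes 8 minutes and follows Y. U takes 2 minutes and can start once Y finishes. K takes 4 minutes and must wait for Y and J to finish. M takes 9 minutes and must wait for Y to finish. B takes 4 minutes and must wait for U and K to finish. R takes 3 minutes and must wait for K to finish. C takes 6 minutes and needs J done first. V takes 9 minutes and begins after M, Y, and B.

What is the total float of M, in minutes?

7

The longest chain is Y→J→K→B→V = 5+8+4+4+9 = 30; overall finish 30 minutes.
Longest path through M: 23 minutes (earliest finish 14, latest finish 21).
So M can slip 21 − 14 = 7 minutes.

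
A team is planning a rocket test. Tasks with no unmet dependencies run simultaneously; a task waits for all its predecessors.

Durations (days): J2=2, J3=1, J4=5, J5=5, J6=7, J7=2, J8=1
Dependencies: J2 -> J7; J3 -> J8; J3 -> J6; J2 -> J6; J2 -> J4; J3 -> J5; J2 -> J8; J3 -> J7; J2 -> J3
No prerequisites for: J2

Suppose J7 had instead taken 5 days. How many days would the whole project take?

10

Actual critical path: J2→J3→J6 = 2+1+7 = 10 ⇒ 10 days.
The longest path through J7 is only 5 days, so J7 has float 5.
The critical path is still J2→J3→J6; finish is now 10 days.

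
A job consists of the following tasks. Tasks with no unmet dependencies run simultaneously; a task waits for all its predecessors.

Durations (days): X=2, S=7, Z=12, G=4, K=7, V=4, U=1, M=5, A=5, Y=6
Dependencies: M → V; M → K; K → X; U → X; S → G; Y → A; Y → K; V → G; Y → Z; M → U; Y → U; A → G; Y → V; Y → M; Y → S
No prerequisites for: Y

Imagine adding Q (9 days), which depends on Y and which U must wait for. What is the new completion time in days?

20

Originally the job takes 20 days.
With Q inserted, U now waits for max(M, Y, Q).
New critical path: Y→M→K→X = 6+5+7+2 = 20 ⇒ 20 days.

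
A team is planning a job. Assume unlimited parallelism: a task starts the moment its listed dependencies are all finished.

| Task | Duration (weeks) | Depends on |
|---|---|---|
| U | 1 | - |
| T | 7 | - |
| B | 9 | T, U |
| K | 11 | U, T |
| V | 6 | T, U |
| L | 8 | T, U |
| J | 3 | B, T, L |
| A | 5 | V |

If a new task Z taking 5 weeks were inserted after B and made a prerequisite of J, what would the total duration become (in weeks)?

24

Originally the project takes 19 weeks.
With Z inserted, J now waits for max(B, T, L, Z).
New critical path: T→B→Z→J = 7+9+5+3 = 24 ⇒ 24 weeks.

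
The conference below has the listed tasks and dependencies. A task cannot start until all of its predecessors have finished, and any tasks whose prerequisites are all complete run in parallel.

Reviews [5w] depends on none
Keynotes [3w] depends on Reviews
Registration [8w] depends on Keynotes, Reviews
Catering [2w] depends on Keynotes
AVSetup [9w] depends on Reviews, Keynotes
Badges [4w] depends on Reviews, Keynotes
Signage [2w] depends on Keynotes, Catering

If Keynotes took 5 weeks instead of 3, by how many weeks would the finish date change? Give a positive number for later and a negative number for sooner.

2

Actual critical path: Reviews→Keynotes→AVSetup = 5+3+9 = 17 ⇒ 17 weeks.
Keynotes lies on that path, so at 5 weeks the path becomes 19 weeks.
That remains the longest chain; total 19 weeks.
Change in finish: 19 − 17 = +2 weeks.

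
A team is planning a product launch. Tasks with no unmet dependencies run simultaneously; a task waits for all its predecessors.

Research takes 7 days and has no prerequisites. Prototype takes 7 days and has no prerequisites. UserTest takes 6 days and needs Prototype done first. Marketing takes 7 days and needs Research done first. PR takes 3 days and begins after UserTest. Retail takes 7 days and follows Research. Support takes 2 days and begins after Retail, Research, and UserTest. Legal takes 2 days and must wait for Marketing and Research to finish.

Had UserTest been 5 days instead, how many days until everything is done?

The binding path is Prototype→UserTest→PR = 7+6+3 = 16; finish at 16 days.
UserTest is on the critical path; changing it to 5 makes that path 15 days.
Now Research→Marketing→Legal = 7+7+2 = 16 is longest, so the finish becomes 16 days.

16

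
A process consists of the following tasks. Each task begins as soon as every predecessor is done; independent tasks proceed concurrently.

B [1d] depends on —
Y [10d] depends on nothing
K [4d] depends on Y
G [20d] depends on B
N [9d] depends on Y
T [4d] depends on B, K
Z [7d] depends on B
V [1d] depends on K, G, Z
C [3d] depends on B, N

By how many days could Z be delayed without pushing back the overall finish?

The longest chain is B→G→V = 1+20+1 = 22; overall finish 22 days.
Longest path through Z: 9 days (earliest finish 8, latest finish 21).
So Z can slip 21 − 8 = 13 days.

13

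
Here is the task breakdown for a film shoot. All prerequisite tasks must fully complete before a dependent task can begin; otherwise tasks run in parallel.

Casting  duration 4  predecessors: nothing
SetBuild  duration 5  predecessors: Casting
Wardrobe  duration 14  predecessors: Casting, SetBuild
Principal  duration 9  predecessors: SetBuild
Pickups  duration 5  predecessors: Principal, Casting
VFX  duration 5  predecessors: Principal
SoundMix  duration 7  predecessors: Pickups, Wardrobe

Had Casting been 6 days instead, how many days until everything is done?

32

The binding path is Casting→SetBuild→Wardrobe→SoundMix = 4+5+14+7 = 30; finish at 30 days.
Casting is on the critical path; changing it to 6 makes that path 32 days.
The critical path is still Casting→SetBuild→Wardrobe→SoundMix; finish is now 32 days.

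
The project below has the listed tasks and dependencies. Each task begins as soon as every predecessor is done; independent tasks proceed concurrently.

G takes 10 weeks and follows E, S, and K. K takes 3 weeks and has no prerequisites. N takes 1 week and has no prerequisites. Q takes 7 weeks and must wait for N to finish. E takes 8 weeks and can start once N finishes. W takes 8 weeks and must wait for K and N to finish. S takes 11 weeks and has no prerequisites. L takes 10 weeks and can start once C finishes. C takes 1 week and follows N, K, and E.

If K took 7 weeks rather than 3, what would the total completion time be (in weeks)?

21

As given, the longest chain is S→G = 11+10 = 21, so the finish is 21 weeks.
The longest path through K is only 14 weeks, so K has float 7.
No other chain overtakes it, so the finish is 21 weeks.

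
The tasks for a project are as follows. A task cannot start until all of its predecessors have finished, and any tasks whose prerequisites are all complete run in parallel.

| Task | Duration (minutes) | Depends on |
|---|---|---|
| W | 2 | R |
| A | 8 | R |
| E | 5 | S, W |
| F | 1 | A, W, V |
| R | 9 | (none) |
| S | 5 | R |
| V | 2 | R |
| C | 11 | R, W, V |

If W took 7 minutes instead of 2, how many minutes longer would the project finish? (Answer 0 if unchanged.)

Baseline: R→W→C = 9+2+11 = 22 → 22 minutes.
W is on the critical path; changing it to 7 makes that path 27 minutes.
That remains the longest chain; total 27 minutes.
Change in finish: 27 − 22 = +5 minutes.

5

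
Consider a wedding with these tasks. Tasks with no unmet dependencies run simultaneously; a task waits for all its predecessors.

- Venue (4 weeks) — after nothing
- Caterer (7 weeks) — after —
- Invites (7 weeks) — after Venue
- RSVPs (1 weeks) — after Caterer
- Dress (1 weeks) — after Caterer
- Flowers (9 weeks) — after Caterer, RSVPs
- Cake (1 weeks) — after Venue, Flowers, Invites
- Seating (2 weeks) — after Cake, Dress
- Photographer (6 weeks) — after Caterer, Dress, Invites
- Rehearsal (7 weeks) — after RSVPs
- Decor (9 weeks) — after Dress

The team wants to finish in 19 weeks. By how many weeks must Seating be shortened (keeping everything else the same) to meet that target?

Current finish: 20 weeks; target: 19.
Seating is on every critical path, so each week cut from Seating cuts the finish by one (this holds down to a finish of 19).
Need 20 − 19 = 1 week off Seating → Seating becomes 1 week, finish becomes 19.

1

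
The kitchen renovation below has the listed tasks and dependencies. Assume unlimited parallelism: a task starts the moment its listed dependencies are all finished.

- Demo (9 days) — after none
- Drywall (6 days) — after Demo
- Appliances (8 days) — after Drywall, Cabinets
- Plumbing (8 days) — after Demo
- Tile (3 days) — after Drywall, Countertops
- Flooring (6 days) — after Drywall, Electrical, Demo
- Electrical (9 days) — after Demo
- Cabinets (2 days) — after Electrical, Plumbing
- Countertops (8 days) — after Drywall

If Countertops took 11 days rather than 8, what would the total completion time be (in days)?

29

The binding path is Demo→Electrical→Cabinets→Appliances = 9+9+2+8 = 28; finish at 28 days.
The longest path through Countertops is only 26 days, so Countertops has float 2.
The binding chain switches to Demo→Drywall→Countertops→Tile = 9+6+11+3 = 29; finish 29 days.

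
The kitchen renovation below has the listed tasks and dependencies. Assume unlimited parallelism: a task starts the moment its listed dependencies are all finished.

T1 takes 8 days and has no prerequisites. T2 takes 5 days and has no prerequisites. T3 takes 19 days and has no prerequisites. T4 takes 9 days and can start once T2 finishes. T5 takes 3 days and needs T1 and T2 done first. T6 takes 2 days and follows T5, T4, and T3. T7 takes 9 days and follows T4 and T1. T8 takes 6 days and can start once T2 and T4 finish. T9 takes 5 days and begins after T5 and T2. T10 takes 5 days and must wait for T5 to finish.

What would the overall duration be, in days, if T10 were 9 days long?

Critical path before the change: T2→T4→T7 = 5+9+9 = 23 giving 23 days.
T10 has 7 days of float (longest path through it is 16).
The critical path is still T2→T4→T7; finish is now 23 days.

23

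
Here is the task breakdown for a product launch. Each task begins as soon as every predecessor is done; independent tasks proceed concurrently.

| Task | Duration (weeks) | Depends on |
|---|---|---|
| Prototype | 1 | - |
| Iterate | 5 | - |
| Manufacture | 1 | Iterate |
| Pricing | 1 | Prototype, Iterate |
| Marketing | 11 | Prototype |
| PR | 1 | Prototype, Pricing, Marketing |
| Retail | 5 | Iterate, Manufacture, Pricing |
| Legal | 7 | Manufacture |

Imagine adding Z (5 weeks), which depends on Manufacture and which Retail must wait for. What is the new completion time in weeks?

16

Originally the schedule takes 13 weeks.
With Z inserted, Retail now waits for max(Iterate, Manufacture, Pricing, Z).
New critical path: Iterate→Manufacture→Z→Retail = 5+1+5+5 = 16 ⇒ 16 weeks.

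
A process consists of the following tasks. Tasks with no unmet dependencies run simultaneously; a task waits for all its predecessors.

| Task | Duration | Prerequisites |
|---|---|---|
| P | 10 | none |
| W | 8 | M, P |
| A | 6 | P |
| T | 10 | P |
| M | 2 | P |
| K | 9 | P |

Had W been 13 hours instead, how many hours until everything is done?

Critical path before the change: P→M→W = 10+2+8 = 20 giving 20 hours.
Since W is critical, the +5 change carries straight to that chain (now 25 hours).
The critical path is still P→M→W; finish is now 25 hours.

25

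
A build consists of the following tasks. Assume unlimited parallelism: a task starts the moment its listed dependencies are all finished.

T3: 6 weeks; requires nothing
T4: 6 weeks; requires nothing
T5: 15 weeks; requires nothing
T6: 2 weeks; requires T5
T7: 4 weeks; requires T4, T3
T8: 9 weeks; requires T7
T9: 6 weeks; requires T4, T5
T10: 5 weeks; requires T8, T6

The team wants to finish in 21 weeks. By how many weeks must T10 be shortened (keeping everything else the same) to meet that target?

3

Current finish: 24 weeks; target: 21.
T10 is on every critical path, so each week cut from T10 cuts the finish by one (this holds down to a finish of 21).
Need 24 − 21 = 3 weeks off T10 → T10 becomes 2 weeks, finish becomes 21.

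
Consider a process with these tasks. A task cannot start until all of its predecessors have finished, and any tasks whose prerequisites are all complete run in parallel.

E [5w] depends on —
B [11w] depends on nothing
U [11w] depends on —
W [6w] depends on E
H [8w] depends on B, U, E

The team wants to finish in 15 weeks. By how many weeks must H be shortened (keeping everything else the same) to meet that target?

4

Current finish: 19 weeks; target: 15.
H is on every critical path, so each week cut from H cuts the finish by one (this holds down to a finish of 12).
Need 19 − 15 = 4 weeks off H → H becomes 4 weeks, finish becomes 15.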